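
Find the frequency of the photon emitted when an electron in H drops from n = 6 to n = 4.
1.1423e+14 Hz

First, find the transition energy:
E_6 = -13.6057 / 6² = -0.37793611 eV
E_4 = -13.6057 / 4² = -0.85035625 eV
|ΔE| = |E_4 - E_6| = 0.47242014 eV

Convert to Joules: E = 0.47242014 eV × (1.602177 × 10⁻¹⁹ J/eV) = 7.569007e-20 J

Using E = hf:
f = E/h = 7.569007e-20 J / (6.62607 × 10⁻³⁴ J·s)
f = 1.1423e+14 Hz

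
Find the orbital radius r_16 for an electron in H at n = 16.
13.5469 nm (or 135.4693 Å)

The Bohr radius formula is:
r_n = n² a₀ / Z

where a₀ = 0.0529177 nm is the Bohr radius.

For H (Z = 1) at n = 16:
r_16 = 16² × 0.0529177 nm / 1
r_16 = 256 × 0.0529177 nm / 1
r_16 = 13.54693 nm / 1
r_16 = 13.5469 nm

The electron orbits at approximately 13.5469 nm from the nucleus.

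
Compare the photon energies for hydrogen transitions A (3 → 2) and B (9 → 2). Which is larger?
9 → 2

Calculate the energy for each transition:

Transition 3 → 2:
ΔE₁ = |E_2 - E_3| = |-13.6057/2² - (-13.6057/3²)|
ΔE₁ = |-3.401425000 - (-1.511744444)| = 1.889681 eV

Transition 9 → 2:
ΔE₂ = |E_2 - E_9| = |-13.6057/2² - (-13.6057/9²)|
ΔE₂ = |-3.401425000 - (-0.167971605)| = 3.233453 eV

Since 3.233453 eV > 1.889681 eV, the transition 9 → 2 emits the more energetic photon.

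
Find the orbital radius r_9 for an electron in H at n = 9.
4.2863 nm (or 42.8633 Å)

The Bohr radius formula is:
r_n = n² a₀ / Z

where a₀ = 0.0529177 nm is the Bohr radius.

For H (Z = 1) at n = 9:
r_9 = 9² × 0.0529177 nm / 1
r_9 = 81 × 0.0529177 nm / 1
r_9 = 4.28633 nm / 1
r_9 = 4.2863 nm

The electron orbits at approximately 4.2863 nm from the nucleus.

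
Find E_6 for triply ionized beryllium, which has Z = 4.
-6.05 eV

For hydrogen-like ions, the energy levels scale with Z²:
E_n = -13.6057 Z² / n² eV

For Be³⁺ (Z = 4) at n = 6:
E_6 = -13.6057 × 4² / 6²
E_6 = -13.6057 × 16 / 36
E_6 = -217.6912 / 36
E_6 = -6.05 eV

The energy is 16 times more negative than hydrogen at the same n due to the stronger nuclear charge.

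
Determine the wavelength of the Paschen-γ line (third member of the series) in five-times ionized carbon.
30.38 nm

The lines of a series are numbered from the longest wavelength (smallest ΔE) outward; the third line is the transition from n = n_f + 3 to n_f.
The Paschen series has all transitions ending at n_f = 3.

For C⁵⁺ (Z = 6), the third line (γ-line) is the jump from n = 6 to n = 3:
E_6 = -13.6057 × 6² / 6² = -13.6057 eV
E_3 = -13.6057 × 6² / 3² = -54.4228 eV
ΔE = E_6 - E_3 = 40.8171 eV

λ = hc/E = 1239.84 eV·nm / 40.8171 eV
λ = 30.38 nm

This is the γ-line of the Paschen series in C⁵⁺.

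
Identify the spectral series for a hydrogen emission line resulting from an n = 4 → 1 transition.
Lyman series

The spectral series in hydrogen are named based on the final (lower) energy level:
- Lyman series: n_final = 1 (ultraviolet)
- Balmer series: n_final = 2 (visible/near-UV)
- Paschen series: n_final = 3 (infrared)
- Brackett series: n_final = 4 (infrared)
- Pfund series: n_final = 5 (far infrared)

Since this transition ends at n = 1, it belongs to the Lyman series.

For reference, this 4 → 1 line has photon energy
ΔE = 13.6057 eV × (1/1² - 1/4²) = 12.755344 eV,
corresponding to wavelength λ = hc/ΔE = 1239.84 eV·nm / 12.755344 eV = 97.2016 nm in the ultraviolet region.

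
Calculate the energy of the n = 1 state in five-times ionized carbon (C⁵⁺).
-489.805 eV

For hydrogen-like ions, the energy levels scale with Z²:
E_n = -13.6057 Z² / n² eV

For C⁵⁺ (Z = 6) at n = 1:
E_1 = -13.6057 × 6² / 1²
E_1 = -13.6057 × 36 / 1
E_1 = -489.8052 / 1
E_1 = -489.805 eV

The energy is 36 times more negative than hydrogen at the same n due to the stronger nuclear charge.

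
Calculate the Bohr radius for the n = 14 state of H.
10.37187 nm (or 103.71873 Å)

The Bohr radius formula is:
r_n = n² a₀ / Z

where a₀ = 0.05291772 nm is the Bohr radius.

For H (Z = 1) at n = 14:
r_14 = 14² × 0.05291772 nm / 1
r_14 = 196 × 0.05291772 nm / 1
r_14 = 10.371873 nm / 1
r_14 = 10.37187 nm

The electron orbits at approximately 10.37187 nm from the nucleus.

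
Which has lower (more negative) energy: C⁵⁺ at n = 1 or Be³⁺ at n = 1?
C⁵⁺ at n = 1 (E = -489.80520 eV)

Using E_n = -13.6057 Z² / n² eV:

C⁵⁺ (Z = 6) at n = 1:
E = -13.6057 × 6² / 1² = -13.6057 × 36 / 1 = -489.80520000 eV

Be³⁺ (Z = 4) at n = 1:
E = -13.6057 × 4² / 1² = -13.6057 × 16 / 1 = -217.69120000 eV

Since -489.80520000 eV < -217.69120000 eV,
C⁵⁺ at n = 1 is more tightly bound (requires more energy to ionize).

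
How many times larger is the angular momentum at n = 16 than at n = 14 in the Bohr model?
1.14286

In the Bohr model, L_n = nℏ, so the ratio is purely the ratio of quantum numbers:

L_16/L_14 = 16ℏ / 14ℏ = 16/14 = 1.14286

The angular momentum scales linearly with n.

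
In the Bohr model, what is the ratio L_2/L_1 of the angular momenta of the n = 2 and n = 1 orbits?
2.00

In the Bohr model, L_n = nℏ, so the ratio is purely the ratio of quantum numbers:

L_2/L_1 = 2ℏ / 1ℏ = 2/1 = 2.00

The angular momentum scales linearly with n.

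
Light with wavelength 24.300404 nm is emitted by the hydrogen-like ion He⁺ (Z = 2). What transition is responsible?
n = 4 → n = 1

First, find the photon energy from the wavelength (hc = 1239.84 eV·nm):
E = hc/λ = 1239.84 eV·nm / 24.300404 nm = 51.021374 eV

The energy levels of He⁺ satisfy E_n = -13.6057 × 2² / n² eV, so an emission n_i → n_f releases
ΔE = 13.6057 × 2² × (1/n_f² − 1/n_i²) eV.

Setting ΔE equal to the photon energy:
1/n_f² − 1/n_i² = 51.021374 / (13.6057 × 2²) = 0.93749998

Since 1/n_i² must be positive, we need 1/n_f² > 0.93749998, i.e. n_f ≤ 1. For each allowed n_f, solve n_i = (1/n_f² − 0.93749998)^(−1/2) and check whether it is a whole number:
  n_f = 1: 1/n_i² = 1.00000000 − 0.93749998 = 0.06250002 → n_i = 4.000  → integer, n_i = 4 ✓

Only n_f = 1 gives an integer upper level, n_i = 4.

The transition is from n = 4 to n = 1 (emission).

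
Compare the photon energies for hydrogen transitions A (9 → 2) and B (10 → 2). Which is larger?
10 → 2

Calculate the energy for each transition:

Transition 9 → 2:
ΔE₁ = |E_2 - E_9| = |-13.6057/2² - (-13.6057/9²)|
ΔE₁ = |-3.401425000000 - (-0.167971604938)| = 3.233453395 eV

Transition 10 → 2:
ΔE₂ = |E_2 - E_10| = |-13.6057/2² - (-13.6057/10²)|
ΔE₂ = |-3.401425000000 - (-0.136057000000)| = 3.265368000 eV

Since 3.265368000 eV > 3.233453395 eV, the transition 10 → 2 emits the more energetic photon.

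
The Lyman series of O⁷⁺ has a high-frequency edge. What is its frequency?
2.1055e+17 Hz

The series limit corresponds to the transition from n = ∞ to n = 1.
This is the highest energy (shortest wavelength) transition in the Lyman series.

E_∞ = 0 eV
E_1 = -13.6057 × 8² / 1² = -870.7648000 eV

Energy at series limit:
ΔE = E_∞ - E_1 = 0 - (-870.7648000) = 870.7648000 eV
E = 870.7648000 eV × (1.602177 × 10⁻¹⁹ J/eV) = 1.395119e-16 J
f = E/h = 1.395119e-16 J / (6.62607 × 10⁻³⁴ J·s) = 2.1055e+17 Hz

This energy equals the ionization energy from the n = 1 state of O⁷⁺.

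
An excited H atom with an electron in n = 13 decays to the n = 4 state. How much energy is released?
0.7698 eV

The energy levels are E_n = -13.6057 eV / n².

Energy at n = 13: E_13 = -13.6057 / 13² = -0.0805071 eV
Energy at n = 4: E_4 = -13.6057 / 4² = -0.8503563 eV

For emission (electron falling to lower state), the photon energy is:
E_photon = E_13 - E_4 = |-0.0805071 - (-0.8503563)|
E_photon = 0.7698 eV

This energy is carried away by the emitted photon.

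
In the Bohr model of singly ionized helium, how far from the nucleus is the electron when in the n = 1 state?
0.0265 nm (or 0.2646 Å)

The Bohr radius formula is:
r_n = n² a₀ / Z

where a₀ = 0.0529177 nm is the Bohr radius.

For He⁺ (Z = 2) at n = 1:
r_1 = 1² × 0.0529177 nm / 2
r_1 = 1 × 0.0529177 nm / 2
r_1 = 0.05292 nm / 2
r_1 = 0.0265 nm

The electron orbits at approximately 0.0265 nm from the nucleus.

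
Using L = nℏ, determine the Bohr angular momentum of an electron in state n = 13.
1.371e-33 J·s (or 13ℏ)

In the Bohr model, angular momentum is quantized:
L = nℏ

where ℏ = h/(2π) = 1.05457e-34 J·s

For n = 13:
L = 13 × 1.05457e-34 J·s
L = 1.371e-33 J·s

This can also be written as L = 13ℏ.
The angular momentum is an integer multiple of the reduced Planck constant.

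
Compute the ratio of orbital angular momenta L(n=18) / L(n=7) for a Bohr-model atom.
2.57

In the Bohr model, L_n = nℏ, so the ratio is purely the ratio of quantum numbers:

L_18/L_7 = 18ℏ / 7ℏ = 18/7 = 2.57

The angular momentum scales linearly with n.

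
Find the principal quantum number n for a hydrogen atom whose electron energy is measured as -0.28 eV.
n = 7

The exact energy levels follow E_n = -13.6057 eV / n².

The measured value (-0.28 eV) is reported to only 2 significant figures, so we must test candidate n values and see which one matches to that precision.

Candidate energies:
  n = 5:  E = -13.6057/5² = -0.54423 eV
  n = 6:  E = -13.6057/6² = -0.37794 eV
  n = 7:  E = -13.6057/7² = -0.27767 eV  ← matches
  n = 8:  E = -13.6057/8² = -0.21259 eV
  n = 9:  E = -13.6057/9² = -0.16797 eV

Checking against the measurement of -0.28 eV (2 sig figs), only n = 7 agrees:
E_7 = -0.27767 eV, which rounds to -0.28 eV ✓

Therefore n = 7.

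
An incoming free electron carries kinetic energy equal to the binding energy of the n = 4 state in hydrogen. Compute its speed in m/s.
5.469e+05 m/s (or 0.18% of c)

The binding energy at n = 4 for hydrogen is:
E_4 = -13.6057/4² = -0.8503563 eV
|E_4| = 0.8503563 eV

Convert to Joules:
KE = 0.8503563 eV × (1.602177 × 10⁻¹⁹ J/eV) = 1.36242e-19 J

Using KE = ½mv²:
v = √(2·KE/m_e)
v = √(2 × 1.36242e-19 J / 9.10938 × 10⁻³¹ kg)
v = 5.469e+05 m/s

This is approximately 0.18% the speed of light.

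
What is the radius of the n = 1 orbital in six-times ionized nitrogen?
0.00756 nm (or 0.07560 Å)

The Bohr radius formula is:
r_n = n² a₀ / Z

where a₀ = 0.05291772 nm is the Bohr radius.

For N⁶⁺ (Z = 7) at n = 1:
r_1 = 1² × 0.05291772 nm / 7
r_1 = 1 × 0.05291772 nm / 7
r_1 = 0.052918 nm / 7
r_1 = 0.00756 nm

The electron orbits at approximately 0.00756 nm from the nucleus.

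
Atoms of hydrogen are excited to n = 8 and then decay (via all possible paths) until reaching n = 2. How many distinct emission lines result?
21

The electron can occupy levels n = 2, 3, ..., 8 during de-excitation — that is m = 8 - 2 + 1 = 7 distinct levels.

The number of distinct spectral lines equals the number of ways to choose 2 of these m levels (each pair gives one possible emission transition):

Number of lines = m(m-1)/2 = 7×6/2 = 21

These correspond to all possible transitions between the 7 levels:
8 → 7, 8 → 6, 8 → 5, 8 → 4, 8 → 3, 8 → 2, 7 → 6, 7 → 5...

Each transition produces a photon with a unique energy (and thus wavelength). This count does not depend on Z.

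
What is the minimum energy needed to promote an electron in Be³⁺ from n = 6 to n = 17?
5.2937 eV

The energy levels of a hydrogen-like atom are E_n = -13.6057 Z² eV / n².

Energy at n = 6: E_6 = -13.6057 × 4² / 6² = -6.0469778 eV
Energy at n = 17: E_17 = -13.6057 × 4² / 17² = -0.7532567 eV

The excitation energy is the difference:
ΔE = E_17 - E_6
ΔE = -0.7532567 - (-6.0469778)
ΔE = 5.2937 eV

Since this is positive, energy must be absorbed (photon absorption).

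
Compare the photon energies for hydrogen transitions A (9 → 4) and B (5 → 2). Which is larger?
5 → 2

Calculate the energy for each transition:

Transition 9 → 4:
ΔE₁ = |E_4 - E_9| = |-13.6057/4² - (-13.6057/9²)|
ΔE₁ = |-0.850356250 - (-0.167971605)| = 0.682385 eV

Transition 5 → 2:
ΔE₂ = |E_2 - E_5| = |-13.6057/2² - (-13.6057/5²)|
ΔE₂ = |-3.401425000 - (-0.544228000)| = 2.857197 eV

Since 2.857197 eV > 0.682385 eV, the transition 5 → 2 emits the more energetic photon.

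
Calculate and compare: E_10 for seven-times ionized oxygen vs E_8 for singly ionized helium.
O⁷⁺ at n = 10 (E = -8.708 eV)

Using E_n = -13.6057 Z² / n² eV:

O⁷⁺ (Z = 8) at n = 10:
E = -13.6057 × 8² / 10² = -13.6057 × 64 / 100 = -8.707648 eV

He⁺ (Z = 2) at n = 8:
E = -13.6057 × 2² / 8² = -13.6057 × 4 / 64 = -0.850356 eV

Since -8.707648 eV < -0.850356 eV,
O⁷⁺ at n = 10 is more tightly bound (requires more energy to ionize).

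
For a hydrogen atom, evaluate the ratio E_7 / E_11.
2.46939

Using E_n = -13.6057 Z² / n² eV with Z = 1:

E_7 = -13.6057 / 7² = -13.6057 / 49 = -0.27766734694 eV
E_11 = -13.6057 / 11² = -13.6057 / 121 = -0.11244380165 eV

The ratio is:
E_7/E_11 = (-0.27766734694) / (-0.11244380165)
E_7/E_11 = (-13.6057/49) / (-13.6057/121)
E_7/E_11 = 121/49
E_7/E_11 = 2.46939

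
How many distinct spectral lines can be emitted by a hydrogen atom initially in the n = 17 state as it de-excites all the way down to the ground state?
136

The electron can occupy levels n = 1, 2, ..., 17 during de-excitation — that is m = 17 - 1 + 1 = 17 distinct levels.

The number of distinct spectral lines equals the number of ways to choose 2 of these m levels (each pair gives one possible emission transition):

Number of lines = m(m-1)/2 = 17×16/2 = 136

These correspond to all possible transitions between the 17 levels:
17 → 16, 17 → 15, 17 → 14, 17 → 13, 17 → 12, 17 → 11, 17 → 10, 17 → 9...

Each transition produces a photon with a unique energy (and thus wavelength). This count does not depend on Z.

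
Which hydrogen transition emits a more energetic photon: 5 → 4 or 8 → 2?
8 → 2

Calculate the energy for each transition:

Transition 5 → 4:
ΔE₁ = |E_4 - E_5| = |-13.6057/4² - (-13.6057/5²)|
ΔE₁ = |-0.85035625000 - (-0.54422800000)| = 0.30612825 eV

Transition 8 → 2:
ΔE₂ = |E_2 - E_8| = |-13.6057/2² - (-13.6057/8²)|
ΔE₂ = |-3.40142500000 - (-0.21258906250)| = 3.18883594 eV

Since 3.18883594 eV > 0.30612825 eV, the transition 8 → 2 emits the more energetic photon.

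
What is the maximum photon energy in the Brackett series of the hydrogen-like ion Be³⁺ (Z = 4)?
13.605700 eV

The series limit corresponds to the transition from n = ∞ to n = 4.
This is the highest energy (shortest wavelength) transition in the Brackett series.

E_∞ = 0 eV
E_4 = -13.6057 × 4² / 4² = -13.605700 eV

Energy at series limit:
ΔE = E_∞ - E_4 = 0 - (-13.605700) = 13.605700 eV

This energy equals the ionization energy from the n = 4 state of Be³⁺.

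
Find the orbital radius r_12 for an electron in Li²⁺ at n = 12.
2.5401 nm (or 25.4005 Å)

The Bohr radius formula is:
r_n = n² a₀ / Z

where a₀ = 0.0529177 nm is the Bohr radius.

For Li²⁺ (Z = 3) at n = 12:
r_12 = 12² × 0.0529177 nm / 3
r_12 = 144 × 0.0529177 nm / 3
r_12 = 7.62015 nm / 3
r_12 = 2.5401 nm

The electron orbits at approximately 2.5401 nm from the nucleus.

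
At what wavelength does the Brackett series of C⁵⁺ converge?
40.50067 nm

The series limit corresponds to the transition from n = ∞ to n = 4.
This is the highest energy (shortest wavelength) transition in the Brackett series.

E_∞ = 0 eV
E_4 = -13.6057 × 6² / 4² = -30.6128250 eV

Energy at series limit:
ΔE = E_∞ - E_4 = 0 - (-30.6128250) = 30.6128250 eV
λ = hc/E = 1239.84 eV·nm / 30.6128250 eV = 40.50067 nm

This energy equals the ionization energy from the n = 4 state of C⁵⁺.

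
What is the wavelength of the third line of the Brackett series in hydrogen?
2164.945 nm

The lines of a series are numbered from the longest wavelength (smallest ΔE) outward; the third line is the transition from n = n_f + 3 to n_f.
The Brackett series has all transitions ending at n_f = 4.

For H, the third line (γ-line) is the jump from n = 7 to n = 4:
E_7 = -13.6057 / 7² = -0.277667347 eV
E_4 = -13.6057 / 4² = -0.850356250 eV
ΔE = E_7 - E_4 = 0.572688903 eV

λ = hc/E = 1239.84 eV·nm / 0.572688903 eV
λ = 2164.945 nm

This is the γ-line of the Brackett series in H.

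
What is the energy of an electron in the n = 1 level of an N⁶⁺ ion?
-666.68 eV

For hydrogen-like ions, the energy levels scale with Z²:
E_n = -13.6057 Z² / n² eV

For N⁶⁺ (Z = 7) at n = 1:
E_1 = -13.6057 × 7² / 1²
E_1 = -13.6057 × 49 / 1
E_1 = -666.6793 / 1
E_1 = -666.68 eV

The energy is 49 times more negative than hydrogen at the same n due to the stronger nuclear charge.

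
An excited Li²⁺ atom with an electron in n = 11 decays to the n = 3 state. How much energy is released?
12.59371 eV

The energy levels are E_n = -13.6057 Z² eV / n².

Energy at n = 11: E_11 = -13.6057 × 3² / 11² = -1.01199421 eV
Energy at n = 3: E_3 = -13.6057 × 3² / 3² = -13.60570000 eV

For emission (electron falling to lower state), the photon energy is:
E_photon = E_11 - E_3 = |-1.01199421 - (-13.60570000)|
E_photon = 12.59371 eV

This energy is carried away by the emitted photon.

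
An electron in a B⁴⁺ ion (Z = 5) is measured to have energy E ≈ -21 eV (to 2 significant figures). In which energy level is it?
n = 4

The exact energy levels follow E_n = -13.6057 Z² / n² eV with Z = 5.

The measured value (-21 eV) is reported to only 2 significant figures, so we must test candidate n values and see which one matches to that precision.

Candidate energies:
  n = 2:  E = -13.6057 × 5² / 2² = -85.03563 eV
  n = 3:  E = -13.6057 × 5² / 3² = -37.79361 eV
  n = 4:  E = -13.6057 × 5² / 4² = -21.25891 eV  ← matches
  n = 5:  E = -13.6057 × 5² / 5² = -13.60570 eV
  n = 6:  E = -13.6057 × 5² / 6² = -9.44840 eV

Checking against the measurement of -21 eV (2 sig figs), only n = 4 agrees:
E_4 = -21.25891 eV, which rounds to -21 eV ✓

Therefore n = 4.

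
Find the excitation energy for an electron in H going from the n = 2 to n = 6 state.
3.02349 eV

The energy levels of a hydrogen-like atom are E_n = -13.6057 eV / n².

Energy at n = 2: E_2 = -13.6057 / 2² = -3.40142500 eV
Energy at n = 6: E_6 = -13.6057 / 6² = -0.37793611 eV

The excitation energy is the difference:
ΔE = E_6 - E_2
ΔE = -0.37793611 - (-3.40142500)
ΔE = 3.02349 eV

Since this is positive, energy must be absorbed (photon absorption).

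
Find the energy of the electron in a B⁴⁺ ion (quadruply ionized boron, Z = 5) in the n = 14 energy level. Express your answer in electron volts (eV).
-1.74 eV

The energy levels of a hydrogen-like atom are given by:
E_n = -13.6057 Z² / n² eV  (with Z = 5 for B⁴⁺)

For n = 14:
E_14 = -13.6057 × 5² / 14²
E_14 = -13.6057 × 25 / 196
E_14 = -1.74 eV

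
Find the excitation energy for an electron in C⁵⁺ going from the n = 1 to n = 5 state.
470.21 eV

The energy levels of a hydrogen-like atom are E_n = -13.6057 Z² eV / n².

Energy at n = 1: E_1 = -13.6057 × 6² / 1² = -489.80520 eV
Energy at n = 5: E_5 = -13.6057 × 6² / 5² = -19.59221 eV

The excitation energy is the difference:
ΔE = E_5 - E_1
ΔE = -19.59221 - (-489.80520)
ΔE = 470.21 eV

Since this is positive, energy must be absorbed (photon absorption).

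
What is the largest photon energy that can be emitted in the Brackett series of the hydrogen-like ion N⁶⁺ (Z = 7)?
41.667456 eV

The series limit corresponds to the transition from n = ∞ to n = 4.
This is the highest energy (shortest wavelength) transition in the Brackett series.

E_∞ = 0 eV
E_4 = -13.6057 × 7² / 4² = -41.667456 eV

Energy at series limit:
ΔE = E_∞ - E_4 = 0 - (-41.667456) = 41.667456 eV

This energy equals the ionization energy from the n = 4 state of N⁶⁺.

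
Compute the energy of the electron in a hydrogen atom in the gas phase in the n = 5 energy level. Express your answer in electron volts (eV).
-0.54 eV

The energy levels of a hydrogen-like atom are given by:
E_n = -13.6057 eV / n²

For n = 5:
E_5 = -13.6057 eV / 5²
E_5 = -13.6057 eV / 25
E_5 = -0.54 eV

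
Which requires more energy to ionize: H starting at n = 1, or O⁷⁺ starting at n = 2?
O⁷⁺ at n = 2 (E = -217.69 eV)

Using E_n = -13.6057 Z² / n² eV:

H (Z = 1) at n = 1:
E = -13.6057 × 1² / 1² = -13.6057 × 1 / 1 = -13.60570 eV

O⁷⁺ (Z = 8) at n = 2:
E = -13.6057 × 8² / 2² = -13.6057 × 64 / 4 = -217.69120 eV

Since -217.69120 eV < -13.60570 eV,
O⁷⁺ at n = 2 is more tightly bound (requires more energy to ionize).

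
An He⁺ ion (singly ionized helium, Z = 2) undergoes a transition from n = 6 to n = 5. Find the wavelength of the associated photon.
1863.95 nm

First, find the transition energy using E_n = -13.6057 Z² / n² eV:
E_6 = -13.6057 × 2² / 6² = -1.51174444 eV
E_5 = -13.6057 × 2² / 5² = -2.17691200 eV

Photon energy: |ΔE| = |E_5 - E_6| = 0.66516756 eV

Convert to wavelength using E = hc/λ with hc = 1239.84 eV·nm:
λ = hc/E = 1239.84 eV·nm / 0.66516756 eV
λ = 1863.95 nm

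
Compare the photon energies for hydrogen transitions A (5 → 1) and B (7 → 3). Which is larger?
5 → 1

Calculate the energy for each transition:

Transition 5 → 1:
ΔE₁ = |E_1 - E_5| = |-13.6057/1² - (-13.6057/5²)|
ΔE₁ = |-13.60570000 - (-0.54422800)| = 13.06147 eV

Transition 7 → 3:
ΔE₂ = |E_3 - E_7| = |-13.6057/3² - (-13.6057/7²)|
ΔE₂ = |-1.51174444 - (-0.27766735)| = 1.23408 eV

Since 13.06147 eV > 1.23408 eV, the transition 5 → 1 emits the more energetic photon.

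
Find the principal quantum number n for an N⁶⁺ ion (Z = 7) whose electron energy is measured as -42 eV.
n = 4

The exact energy levels follow E_n = -13.6057 Z² / n² eV with Z = 7.

The measured value (-42 eV) is reported to only 2 significant figures, so we must test candidate n values and see which one matches to that precision.

Candidate energies:
  n = 2:  E = -13.6057 × 7² / 2² = -166.66983 eV
  n = 3:  E = -13.6057 × 7² / 3² = -74.07548 eV
  n = 4:  E = -13.6057 × 7² / 4² = -41.66746 eV  ← matches
  n = 5:  E = -13.6057 × 7² / 5² = -26.66717 eV
  n = 6:  E = -13.6057 × 7² / 6² = -18.51887 eV

Checking against the measurement of -42 eV (2 sig figs), only n = 4 agrees:
E_4 = -41.66746 eV, which rounds to -42 eV ✓

Therefore n = 4.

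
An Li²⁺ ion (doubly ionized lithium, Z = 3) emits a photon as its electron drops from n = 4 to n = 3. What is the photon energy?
5.9525 eV

The energy levels are E_n = -13.6057 Z² eV / n².

Energy at n = 4: E_4 = -13.6057 × 3² / 4² = -7.6532063 eV
Energy at n = 3: E_3 = -13.6057 × 3² / 3² = -13.6057000 eV

For emission (electron falling to lower state), the photon energy is:
E_photon = E_4 - E_3 = |-7.6532063 - (-13.6057000)|
E_photon = 5.9525 eV

This energy is carried away by the emitted photon.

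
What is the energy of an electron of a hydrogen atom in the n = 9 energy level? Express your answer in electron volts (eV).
-0.17 eV

The energy levels of a hydrogen-like atom are given by:
E_n = -13.6057 eV / n²

For n = 9:
E_9 = -13.6057 eV / 9²
E_9 = -13.6057 eV / 81
E_9 = -0.17 eV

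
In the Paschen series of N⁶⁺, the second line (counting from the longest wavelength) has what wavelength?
26.152379 nm

The lines of a series are numbered from the longest wavelength (smallest ΔE) outward; the second line is the transition from n = n_f + 2 to n_f.
The Paschen series has all transitions ending at n_f = 3.

For N⁶⁺ (Z = 7), the second line (β-line) is the jump from n = 5 to n = 3:
E_5 = -13.6057 × 7² / 5² = -26.66717200 eV
E_3 = -13.6057 × 7² / 3² = -74.07547778 eV
ΔE = E_5 - E_3 = 47.40830578 eV

λ = hc/E = 1239.84 eV·nm / 47.40830578 eV
λ = 26.152379 nm

This is the β-line of the Paschen series in N⁶⁺.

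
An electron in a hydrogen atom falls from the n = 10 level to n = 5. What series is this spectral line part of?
Pfund series

The spectral series in hydrogen are named based on the final (lower) energy level:
- Lyman series: n_final = 1 (ultraviolet)
- Balmer series: n_final = 2 (visible/near-UV)
- Paschen series: n_final = 3 (infrared)
- Brackett series: n_final = 4 (infrared)
- Pfund series: n_final = 5 (far infrared)

Since this transition ends at n = 5, it belongs to the Pfund series.

For reference, this 10 → 5 line has photon energy
ΔE = 13.6057 eV × (1/5² - 1/10²) = 0.40817100000 eV,
corresponding to wavelength λ = hc/ΔE = 1239.84 eV·nm / 0.40817100000 eV = 3037.55044 nm in the far infrared region.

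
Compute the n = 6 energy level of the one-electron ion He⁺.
-1.5117 eV

For hydrogen-like ions, the energy levels scale with Z²:
E_n = -13.6057 Z² / n² eV

For He⁺ (Z = 2) at n = 6:
E_6 = -13.6057 × 2² / 6²
E_6 = -13.6057 × 4 / 36
E_6 = -54.4228 / 36
E_6 = -1.5117 eV

The energy is 4 times more negative than hydrogen at the same n due to the stronger nuclear charge.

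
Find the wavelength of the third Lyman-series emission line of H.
97.20 nm

The lines of a series are numbered from the longest wavelength (smallest ΔE) outward; the third line is the transition from n = n_f + 3 to n_f.
The Lyman series has all transitions ending at n_f = 1.

For H, the third line (γ-line) is the jump from n = 4 to n = 1:
E_4 = -13.6057 / 4² = -0.8504 eV
E_1 = -13.6057 / 1² = -13.6057 eV
ΔE = E_4 - E_1 = 12.7553 eV

λ = hc/E = 1239.84 eV·nm / 12.7553 eV
λ = 97.20 nm

This is the γ-line of the Lyman series in H.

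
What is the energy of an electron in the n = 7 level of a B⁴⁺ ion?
-6.941684 eV

For hydrogen-like ions, the energy levels scale with Z²:
E_n = -13.6057 Z² / n² eV

For B⁴⁺ (Z = 5) at n = 7:
E_7 = -13.6057 × 5² / 7²
E_7 = -13.6057 × 25 / 49
E_7 = -340.1425 / 49
E_7 = -6.941684 eV

The energy is 25 times more negative than hydrogen at the same n due to the stronger nuclear charge.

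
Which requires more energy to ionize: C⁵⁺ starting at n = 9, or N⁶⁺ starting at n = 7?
N⁶⁺ at n = 7 (E = -13.60570 eV)

Using E_n = -13.6057 Z² / n² eV:

C⁵⁺ (Z = 6) at n = 9:
E = -13.6057 × 6² / 9² = -13.6057 × 36 / 81 = -6.04697778 eV

N⁶⁺ (Z = 7) at n = 7:
E = -13.6057 × 7² / 7² = -13.6057 × 49 / 49 = -13.60570000 eV

Since -13.60570000 eV < -6.04697778 eV,
N⁶⁺ at n = 7 is more tightly bound (requires more energy to ionize).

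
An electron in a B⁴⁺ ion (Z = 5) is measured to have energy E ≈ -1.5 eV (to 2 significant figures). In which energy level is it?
n = 15

The exact energy levels follow E_n = -13.6057 Z² / n² eV with Z = 5.

The measured value (-1.5 eV) is reported to only 2 significant figures, so we must test candidate n values and see which one matches to that precision.

Candidate energies:
  n = 13:  E = -13.6057 × 5² / 13² = -2.01268 eV
  n = 14:  E = -13.6057 × 5² / 14² = -1.73542 eV
  n = 15:  E = -13.6057 × 5² / 15² = -1.51174 eV  ← matches
  n = 16:  E = -13.6057 × 5² / 16² = -1.32868 eV
  n = 17:  E = -13.6057 × 5² / 17² = -1.17696 eV

Checking against the measurement of -1.5 eV (2 sig figs), only n = 15 agrees:
E_15 = -1.51174 eV, which rounds to -1.5 eV ✓

Therefore n = 15.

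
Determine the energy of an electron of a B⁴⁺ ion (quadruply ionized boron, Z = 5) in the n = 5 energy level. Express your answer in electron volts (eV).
-13.61 eV

The energy levels of a hydrogen-like atom are given by:
E_n = -13.6057 Z² / n² eV  (with Z = 5 for B⁴⁺)

For n = 5:
E_5 = -13.6057 × 5² / 5²
E_5 = -13.6057 × 25 / 25
E_5 = -13.61 eV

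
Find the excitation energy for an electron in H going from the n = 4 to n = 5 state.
0.30613 eV

The energy levels of a hydrogen-like atom are E_n = -13.6057 eV / n².

Energy at n = 4: E_4 = -13.6057 / 4² = -0.85035625 eV
Energy at n = 5: E_5 = -13.6057 / 5² = -0.54422800 eV

The excitation energy is the difference:
ΔE = E_5 - E_4
ΔE = -0.54422800 - (-0.85035625)
ΔE = 0.30613 eV

Since this is positive, energy must be absorbed (photon absorption).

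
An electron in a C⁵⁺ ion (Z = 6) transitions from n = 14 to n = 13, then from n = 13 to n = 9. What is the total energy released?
3.55 eV

The energy levels of C⁵⁺ are E_n = -13.6057 × 6² / n² eV.

First transition (14 → 13):
ΔE₁ = |E_13 - E_14|
ΔE₁ = |-2.89825562 - (-2.49900612)| = 0.39925 eV

Second transition (13 → 9):
ΔE₂ = |E_9 - E_13|
ΔE₂ = |-6.04697778 - (-2.89825562)| = 3.14872 eV

Total energy released:
E_total = ΔE₁ + ΔE₂ = 0.39925 + 3.14872 = 3.55 eV

Note: This equals the direct transition 14 → 9: 3.55 eV ✓
Energy is conserved regardless of the path taken.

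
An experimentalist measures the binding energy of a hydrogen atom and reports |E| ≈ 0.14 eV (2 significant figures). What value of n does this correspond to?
n = 10

The exact energy levels follow E_n = -13.6057 eV / n².

The measured value (-0.14 eV) is reported to only 2 significant figures, so we must test candidate n values and see which one matches to that precision.

Candidate energies:
  n = 8:  E = -13.6057/8² = -0.21259 eV
  n = 9:  E = -13.6057/9² = -0.16797 eV
  n = 10:  E = -13.6057/10² = -0.13606 eV  ← matches
  n = 11:  E = -13.6057/11² = -0.11244 eV
  n = 12:  E = -13.6057/12² = -0.09448 eV

Checking against the measurement of -0.14 eV (2 sig figs), only n = 10 agrees:
E_10 = -0.13606 eV, which rounds to -0.14 eV ✓

Therefore n = 10.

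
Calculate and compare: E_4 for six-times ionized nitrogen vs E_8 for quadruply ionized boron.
N⁶⁺ at n = 4 (E = -41.6675 eV)

Using E_n = -13.6057 Z² / n² eV:

N⁶⁺ (Z = 7) at n = 4:
E = -13.6057 × 7² / 4² = -13.6057 × 49 / 16 = -41.6674563 eV

B⁴⁺ (Z = 5) at n = 8:
E = -13.6057 × 5² / 8² = -13.6057 × 25 / 64 = -5.3147266 eV

Since -41.6674563 eV < -5.3147266 eV,
N⁶⁺ at n = 4 is more tightly bound (requires more energy to ionize).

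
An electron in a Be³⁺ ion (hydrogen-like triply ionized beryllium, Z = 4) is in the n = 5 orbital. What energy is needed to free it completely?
8.71 eV

The ionization energy is the energy needed to remove the electron completely (n → ∞).

For a hydrogen-like ion with Z = 4, E_n = -13.6057 Z² / n² eV.

At n = 5: E_5 = -13.6057 × 4² / 5² = -8.70765 eV
At n = ∞: E_∞ = 0 eV

Ionization energy = E_∞ - E_5 = 0 - (-8.70765) = 8.70765 eV
Ionization energy ≈ 8.71 eV

This is also called the binding energy of the electron in state n = 5.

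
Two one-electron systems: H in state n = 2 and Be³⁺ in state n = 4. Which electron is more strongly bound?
Be³⁺ at n = 4 (E = -13.605700 eV)

Using E_n = -13.6057 Z² / n² eV:

H (Z = 1) at n = 2:
E = -13.6057 × 1² / 2² = -13.6057 × 1 / 4 = -3.401425000 eV

Be³⁺ (Z = 4) at n = 4:
E = -13.6057 × 4² / 4² = -13.6057 × 16 / 16 = -13.605700000 eV

Since -13.605700000 eV < -3.401425000 eV,
Be³⁺ at n = 4 is more tightly bound (requires more energy to ionize).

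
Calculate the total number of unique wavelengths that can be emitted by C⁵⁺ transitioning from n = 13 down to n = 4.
45

The electron can occupy levels n = 4, 5, ..., 13 during de-excitation — that is m = 13 - 4 + 1 = 10 distinct levels.

The number of distinct spectral lines equals the number of ways to choose 2 of these m levels (each pair gives one possible emission transition):

Number of lines = m(m-1)/2 = 10×9/2 = 45

These correspond to all possible transitions between the 10 levels:
13 → 12, 13 → 11, 13 → 10, 13 → 9, 13 → 8, 13 → 7, 13 → 6, 13 → 5...

Each transition produces a photon with a unique energy (and thus wavelength). This count does not depend on Z.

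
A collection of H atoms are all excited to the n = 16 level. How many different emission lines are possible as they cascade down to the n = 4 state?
78

The electron can occupy levels n = 4, 5, ..., 16 during de-excitation — that is m = 16 - 4 + 1 = 13 distinct levels.

The number of distinct spectral lines equals the number of ways to choose 2 of these m levels (each pair gives one possible emission transition):

Number of lines = m(m-1)/2 = 13×12/2 = 78

These correspond to all possible transitions between the 13 levels:
16 → 15, 16 → 14, 16 → 13, 16 → 12, 16 → 11, 16 → 10, 16 → 9, 16 → 8...

Each transition produces a photon with a unique energy (and thus wavelength). This count does not depend on Z.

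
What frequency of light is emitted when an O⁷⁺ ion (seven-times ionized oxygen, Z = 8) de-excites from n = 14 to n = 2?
5.16e+16 Hz

First, find the transition energy:
E_14 = -13.6057 × 8² / 14² = -4.44267755 eV
E_2 = -13.6057 × 8² / 2² = -217.69120000 eV
|ΔE| = |E_2 - E_14| = 213.24852245 eV

Convert to Joules: E = 213.24852245 eV × (1.602177 × 10⁻¹⁹ J/eV) = 3.4166e-17 J

Using E = hf:
f = E/h = 3.4166e-17 J / (6.62607 × 10⁻³⁴ J·s)
f = 5.16e+16 Hz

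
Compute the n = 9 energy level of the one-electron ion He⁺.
-0.67189 eV

For hydrogen-like ions, the energy levels scale with Z²:
E_n = -13.6057 Z² / n² eV

For He⁺ (Z = 2) at n = 9:
E_9 = -13.6057 × 2² / 9²
E_9 = -13.6057 × 4 / 81
E_9 = -54.4228 / 81
E_9 = -0.67189 eV

The energy is 4 times more negative than hydrogen at the same n due to the stronger nuclear charge.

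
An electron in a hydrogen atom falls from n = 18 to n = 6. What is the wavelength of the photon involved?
3690.62378 nm

First, find the transition energy using E_n = -13.6057 / n² eV:
E_18 = -13.6057 / 18² = -0.04199290123 eV
E_6 = -13.6057 / 6² = -0.37793611111 eV

Photon energy: |ΔE| = |E_6 - E_18| = 0.33594320988 eV

Convert to wavelength using E = hc/λ with hc = 1239.84 eV·nm:
λ = hc/E = 1239.84 eV·nm / 0.33594320988 eV
λ = 3690.62378 nm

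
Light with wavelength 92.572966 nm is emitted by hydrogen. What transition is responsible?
n = 8 → n = 1

First, find the photon energy from the wavelength (hc = 1239.84 eV·nm):
E = hc/λ = 1239.84 eV·nm / 92.572966 nm = 13.393111 eV

The energy levels of hydrogen satisfy E_n = -13.6057 / n² eV, so an emission n_i → n_f releases
ΔE = 13.6057 × (1/n_f² − 1/n_i²) eV.

Setting ΔE equal to the photon energy:
1/n_f² − 1/n_i² = 13.393111 / 13.6057 = 0.98437500

Since 1/n_i² must be positive, we need 1/n_f² > 0.98437500, i.e. n_f ≤ 1. For each allowed n_f, solve n_i = (1/n_f² − 0.98437500)^(−1/2) and check whether it is a whole number:
  n_f = 1: 1/n_i² = 1.00000000 − 0.98437500 = 0.01562500 → n_i = 8.000  → integer, n_i = 8 ✓

Only n_f = 1 gives an integer upper level, n_i = 8.

The transition is from n = 8 to n = 1 (emission).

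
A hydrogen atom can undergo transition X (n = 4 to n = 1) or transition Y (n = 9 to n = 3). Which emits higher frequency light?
4 → 1

Calculate the energy for each transition:

Transition 4 → 1:
ΔE₁ = |E_1 - E_4| = |-13.6057/1² - (-13.6057/4²)|
ΔE₁ = |-13.60570000000 - (-0.85035625000)| = 12.75534375 eV

Transition 9 → 3:
ΔE₂ = |E_3 - E_9| = |-13.6057/3² - (-13.6057/9²)|
ΔE₂ = |-1.51174444444 - (-0.16797160494)| = 1.34377284 eV

Since 12.75534375 eV > 1.34377284 eV, the transition 4 → 1 emits the more energetic photon.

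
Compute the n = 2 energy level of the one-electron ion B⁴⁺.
-85.036 eV

For hydrogen-like ions, the energy levels scale with Z²:
E_n = -13.6057 Z² / n² eV

For B⁴⁺ (Z = 5) at n = 2:
E_2 = -13.6057 × 5² / 2²
E_2 = -13.6057 × 25 / 4
E_2 = -340.1425 / 4
E_2 = -85.036 eV

The energy is 25 times more negative than hydrogen at the same n due to the stronger nuclear charge.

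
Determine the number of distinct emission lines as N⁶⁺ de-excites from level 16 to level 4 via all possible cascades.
78

The electron can occupy levels n = 4, 5, ..., 16 during de-excitation — that is m = 16 - 4 + 1 = 13 distinct levels.

The number of distinct spectral lines equals the number of ways to choose 2 of these m levels (each pair gives one possible emission transition):

Number of lines = m(m-1)/2 = 13×12/2 = 78

These correspond to all possible transitions between the 13 levels:
16 → 15, 16 → 14, 16 → 13, 16 → 12, 16 → 11, 16 → 10, 16 → 9, 16 → 8...

Each transition produces a photon with a unique energy (and thus wavelength). This count does not depend on Z.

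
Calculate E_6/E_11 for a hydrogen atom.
3.3611

Using E_n = -13.6057 Z² / n² eV with Z = 1:

E_6 = -13.6057 / 6² = -13.6057 / 36 = -0.3779361111 eV
E_11 = -13.6057 / 11² = -13.6057 / 121 = -0.1124438017 eV

The ratio is:
E_6/E_11 = (-0.3779361111) / (-0.1124438017)
E_6/E_11 = (-13.6057/36) / (-13.6057/121)
E_6/E_11 = 121/36
E_6/E_11 = 3.3611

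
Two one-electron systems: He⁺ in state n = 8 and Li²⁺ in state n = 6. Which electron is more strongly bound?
Li²⁺ at n = 6 (E = -3.40143 eV)

Using E_n = -13.6057 Z² / n² eV:

He⁺ (Z = 2) at n = 8:
E = -13.6057 × 2² / 8² = -13.6057 × 4 / 64 = -0.85035625 eV

Li²⁺ (Z = 3) at n = 6:
E = -13.6057 × 3² / 6² = -13.6057 × 9 / 36 = -3.40142500 eV

Since -3.40142500 eV < -0.85035625 eV,
Li²⁺ at n = 6 is more tightly bound (requires more energy to ionize).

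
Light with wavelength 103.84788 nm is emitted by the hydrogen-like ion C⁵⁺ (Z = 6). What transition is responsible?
n = 8 → n = 5

First, find the photon energy from the wavelength (hc = 1239.84 eV·nm):
E = hc/λ = 1239.84 eV·nm / 103.84788 nm = 11.939002 eV

The energy levels of C⁵⁺ satisfy E_n = -13.6057 × 6² / n² eV, so an emission n_i → n_f releases
ΔE = 13.6057 × 6² × (1/n_f² − 1/n_i²) eV.

Setting ΔE equal to the photon energy:
1/n_f² − 1/n_i² = 11.939002 / (13.6057 × 6²) = 0.024375001

Since 1/n_i² must be positive, we need 1/n_f² > 0.024375001, i.e. n_f ≤ 6. For each allowed n_f, solve n_i = (1/n_f² − 0.024375001)^(−1/2) and check whether it is a whole number:
  n_f = 1: 1/n_i² = 1.000000000 − 0.024375001 = 0.975624999 → n_i = 1.012  (not an integer) ✗
  n_f = 2: 1/n_i² = 0.250000000 − 0.024375001 = 0.225624999 → n_i = 2.105  (not an integer) ✗
  n_f = 3: 1/n_i² = 0.111111111 − 0.024375001 = 0.086736110 → n_i = 3.395  (not an integer) ✗
  n_f = 4: 1/n_i² = 0.062500000 − 0.024375001 = 0.038124999 → n_i = 5.121  (not an integer) ✗
  n_f = 5: 1/n_i² = 0.040000000 − 0.024375001 = 0.015624999 → n_i = 8.000  → integer, n_i = 8 ✓
  n_f = 6: 1/n_i² = 0.027777778 − 0.024375001 = 0.003402777 → n_i = 17.143  (not an integer) ✗

Only n_f = 5 gives an integer upper level, n_i = 8.

The transition is from n = 8 to n = 5 (emission).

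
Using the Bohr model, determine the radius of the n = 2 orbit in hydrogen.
0.21167 nm (or 2.11671 Å)

The Bohr radius formula is:
r_n = n² a₀ / Z

where a₀ = 0.05291772 nm is the Bohr radius.

For H (Z = 1) at n = 2:
r_2 = 2² × 0.05291772 nm / 1
r_2 = 4 × 0.05291772 nm / 1
r_2 = 0.211671 nm / 1
r_2 = 0.21167 nm

The electron orbits at approximately 0.21167 nm from the nucleus.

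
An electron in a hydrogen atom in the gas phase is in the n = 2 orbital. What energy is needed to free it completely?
3.40 eV

The ionization energy is the energy needed to remove the electron completely (n → ∞).

For hydrogen, E_n = -13.6057 eV / n².

At n = 2: E_2 = -13.6057 / 2² = -3.40143 eV
At n = ∞: E_∞ = 0 eV

Ionization energy = E_∞ - E_2 = 0 - (-3.40143) = 3.40143 eV
Ionization energy ≈ 3.40 eV

This is also called the binding energy of the electron in state n = 2.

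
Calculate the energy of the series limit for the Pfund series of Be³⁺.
8.7076 eV

The series limit corresponds to the transition from n = ∞ to n = 5.
This is the highest energy (shortest wavelength) transition in the Pfund series.

E_∞ = 0 eV
E_5 = -13.6057 × 4² / 5² = -8.7076 eV

Energy at series limit:
ΔE = E_∞ - E_5 = 0 - (-8.7076) = 8.7076 eV

This energy equals the ionization energy from the n = 5 state of Be³⁺.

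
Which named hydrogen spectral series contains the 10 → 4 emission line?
Brackett series

The spectral series in hydrogen are named based on the final (lower) energy level:
- Lyman series: n_final = 1 (ultraviolet)
- Balmer series: n_final = 2 (visible/near-UV)
- Paschen series: n_final = 3 (infrared)
- Brackett series: n_final = 4 (infrared)
- Pfund series: n_final = 5 (far infrared)

Since this transition ends at n = 4, it belongs to the Brackett series.

For reference, this 10 → 4 line has photon energy
ΔE = 13.6057 eV × (1/4² - 1/10²) = 0.71429925000 eV,
corresponding to wavelength λ = hc/ΔE = 1239.84 eV·nm / 0.71429925000 eV = 1735.74311 nm in the infrared region.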